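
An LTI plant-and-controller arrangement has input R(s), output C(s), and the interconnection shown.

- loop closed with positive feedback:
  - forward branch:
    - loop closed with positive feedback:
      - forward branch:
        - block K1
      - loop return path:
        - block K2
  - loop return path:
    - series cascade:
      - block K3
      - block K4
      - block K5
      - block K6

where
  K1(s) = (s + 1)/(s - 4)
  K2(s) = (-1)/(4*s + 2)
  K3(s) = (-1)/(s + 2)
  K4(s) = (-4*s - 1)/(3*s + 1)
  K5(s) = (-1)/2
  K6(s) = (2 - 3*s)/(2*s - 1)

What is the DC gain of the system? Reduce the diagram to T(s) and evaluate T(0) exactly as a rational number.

First reduce the diagram to T(s).

Step 1 - feedback reduction of K1, K2; result (4*s^2 + 6*s + 2)/(4*s^2 - 13*s - 7)
Step 2 - cascade K3, K4, K5, K6; result (12*s^2 - 5*s - 2)/(12*s^3 + 22*s^2 - 6*s - 4)
Step 3 - reduce the feedback loop with forward [K1/(1-K1*K2)] and return (K3*K4*K5*K6); result (24*s^5 + 80*s^4 + 66*s^3 - 4*s^2 - 18*s - 4)/(24*s^5 - 58*s^4 - 223*s^3 - 39*s^2 + 58*s + 16)
The step-3 result is T(s). Setting s = 0: T(0) = -4/16 = -1/4.

Answer: -1/4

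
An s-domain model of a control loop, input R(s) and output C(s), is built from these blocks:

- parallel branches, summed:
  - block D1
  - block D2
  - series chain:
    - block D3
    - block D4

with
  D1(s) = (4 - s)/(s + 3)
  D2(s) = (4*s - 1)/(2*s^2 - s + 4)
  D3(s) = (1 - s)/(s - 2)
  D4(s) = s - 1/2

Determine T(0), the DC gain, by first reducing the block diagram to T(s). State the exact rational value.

Answer: 4/3

Working:
(1) multiply D3, D4 (series); result (-2*s^2 + 3*s - 1)/(2*s - 4)
(2) combine D1, D2, (D3*D4) in parallel; result (-4*s^5 - 8*s^4 + 45*s^3 - 72*s^2 + 49*s - 64)/(4*s^4 + 2*s^3 - 18*s^2 + 20*s - 48)
DC gain: substitute s = 0 into T(s) from step 2: T(0) = -64/(-48) = 4/3.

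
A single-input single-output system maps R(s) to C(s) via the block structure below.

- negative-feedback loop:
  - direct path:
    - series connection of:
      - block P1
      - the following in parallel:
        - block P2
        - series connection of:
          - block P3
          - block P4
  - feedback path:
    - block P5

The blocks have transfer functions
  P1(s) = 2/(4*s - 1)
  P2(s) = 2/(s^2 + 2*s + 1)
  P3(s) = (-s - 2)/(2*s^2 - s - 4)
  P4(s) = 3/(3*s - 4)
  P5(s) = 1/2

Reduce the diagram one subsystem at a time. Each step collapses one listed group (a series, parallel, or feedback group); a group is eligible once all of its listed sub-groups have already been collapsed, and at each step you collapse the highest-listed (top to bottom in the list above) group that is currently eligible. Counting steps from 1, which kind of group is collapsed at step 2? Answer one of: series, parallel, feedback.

1. combine P3, P4 in series
2. combine P2, (P3*P4) in parallel
3. reduce the series chain P1, (P2+(P3*P4))
4. apply the feedback formula to (P1*(P2+(P3*P4))), P5
At step 2 the group reduced is parallel.

Final answer: parallel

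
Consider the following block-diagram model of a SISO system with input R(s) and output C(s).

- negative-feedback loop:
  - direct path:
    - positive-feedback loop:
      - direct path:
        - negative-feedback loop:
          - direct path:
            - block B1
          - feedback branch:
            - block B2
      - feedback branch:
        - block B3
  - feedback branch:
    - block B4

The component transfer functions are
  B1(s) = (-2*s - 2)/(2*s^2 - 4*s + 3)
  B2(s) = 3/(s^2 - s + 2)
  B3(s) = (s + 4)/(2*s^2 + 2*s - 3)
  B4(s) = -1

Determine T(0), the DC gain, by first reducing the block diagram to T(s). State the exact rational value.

Step 1 - feedback reduction of B1, B2, giving (-2*s^3 - 2*s - 4)/(2*s^4 - 6*s^3 + 11*s^2 - 17*s)
Step 2 - close the feedback loop around [B1/(1+B1*B2)], B3, giving (-4*s^5 - 4*s^4 + 2*s^3 - 12*s^2 - 2*s + 12)/(4*s^6 - 8*s^5 + 6*s^4 + 14*s^3 - 65*s^2 + 63*s + 16)
Step 3 - collapse the loop ([[B1/(1+B1*B2)]/(1-[B1/(1+B1*B2)]*B3)] forward, B4 return), giving (-4*s^5 - 4*s^4 + 2*s^3 - 12*s^2 - 2*s + 12)/(4*s^6 - 4*s^5 + 10*s^4 + 12*s^3 - 53*s^2 + 65*s + 4)
The step-3 result is T(s). Setting s = 0: T(0) = 12/4 = 3.

Final answer: 3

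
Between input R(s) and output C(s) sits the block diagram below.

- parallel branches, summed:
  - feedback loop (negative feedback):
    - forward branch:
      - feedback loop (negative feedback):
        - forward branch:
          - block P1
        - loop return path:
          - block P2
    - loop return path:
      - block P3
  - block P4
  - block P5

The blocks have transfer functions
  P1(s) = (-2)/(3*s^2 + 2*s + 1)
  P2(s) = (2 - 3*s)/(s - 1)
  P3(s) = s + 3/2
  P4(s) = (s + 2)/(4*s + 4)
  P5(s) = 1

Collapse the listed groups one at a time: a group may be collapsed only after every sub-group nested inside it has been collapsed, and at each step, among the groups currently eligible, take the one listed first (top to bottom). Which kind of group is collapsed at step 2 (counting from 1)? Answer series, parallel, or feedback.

The answer is feedback.

Reasoning:
(1) feedback reduction of P1, P2
(2) apply the feedback formula to [P1/(1+P1*P2)], P3
(3) add [[P1/(1+P1*P2)]/(1+[P1/(1+P1*P2)]*P3)], P4, P5 (parallel)
Step 2 collapses a feedback group.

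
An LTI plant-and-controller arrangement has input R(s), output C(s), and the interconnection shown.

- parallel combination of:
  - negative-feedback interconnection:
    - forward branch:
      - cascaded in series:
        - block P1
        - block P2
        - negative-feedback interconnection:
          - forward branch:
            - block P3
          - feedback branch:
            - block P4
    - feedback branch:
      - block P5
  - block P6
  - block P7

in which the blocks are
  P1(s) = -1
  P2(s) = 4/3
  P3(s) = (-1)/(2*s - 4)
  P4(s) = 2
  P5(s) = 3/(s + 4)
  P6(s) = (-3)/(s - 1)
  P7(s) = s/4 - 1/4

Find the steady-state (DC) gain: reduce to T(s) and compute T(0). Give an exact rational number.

[1] collapse the loop (P3 forward, P4 return): (-1)/(2*s - 6)
[2] reduce the series chain P1, P2, [P3/(1+P3*P4)]: 2/(3*s - 9)
[3] feedback reduction of (P1*P2*[P3/(1+P3*P4)]), P5: (2*s + 8)/(3*s^2 + 3*s - 30)
[4] reduce the parallel group [(P1*P2*[P3/(1+P3*P4)])/(1+(P1*P2*[P3/(1+P3*P4)])*P5)], P6, P7: (3*s^4 - 3*s^3 - 61*s^2 + 51*s + 298)/(12*s^3 - 132*s + 120)
Evaluating the step-4 result (the overall T(s)) at s = 0 gives T(0) = 298/120 = 149/60.

Answer: 149/60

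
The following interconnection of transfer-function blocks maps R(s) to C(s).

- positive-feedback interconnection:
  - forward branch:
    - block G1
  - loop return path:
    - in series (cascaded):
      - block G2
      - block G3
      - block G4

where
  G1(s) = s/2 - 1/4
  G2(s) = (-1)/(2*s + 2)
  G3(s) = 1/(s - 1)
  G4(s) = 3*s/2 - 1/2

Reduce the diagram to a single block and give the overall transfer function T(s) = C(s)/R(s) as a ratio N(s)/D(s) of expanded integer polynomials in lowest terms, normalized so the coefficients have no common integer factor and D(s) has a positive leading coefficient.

Answer: (8*s^3 - 4*s^2 - 8*s + 4)/(22*s^2 - 5*s - 15)

Working:
[1] cascade G2, G3, G4; result (1 - 3*s)/(4*s^2 - 4)
[2] apply the feedback formula to G1, (G2*G3*G4), which is the overall transfer function T(s) = C(s)/R(s) in lowest terms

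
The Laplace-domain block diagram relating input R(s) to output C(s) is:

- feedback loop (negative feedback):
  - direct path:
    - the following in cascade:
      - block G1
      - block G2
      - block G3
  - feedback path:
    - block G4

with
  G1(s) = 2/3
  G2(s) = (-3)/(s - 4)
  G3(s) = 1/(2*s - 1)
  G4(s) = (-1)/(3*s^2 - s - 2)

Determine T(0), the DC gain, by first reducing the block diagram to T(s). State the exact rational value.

Answer: -2/3

Working:
Step 1 - combine G1, G2, G3 in series gives (-2)/(2*s^2 - 9*s + 4)
Step 2 - reduce the feedback loop with forward (G1*G2*G3) and return G4 gives (-6*s^2 + 2*s + 4)/(6*s^4 - 29*s^3 + 17*s^2 + 14*s - 6)
Evaluating the step-2 result (the overall T(s)) at s = 0 gives T(0) = 4/(-6) = -2/3.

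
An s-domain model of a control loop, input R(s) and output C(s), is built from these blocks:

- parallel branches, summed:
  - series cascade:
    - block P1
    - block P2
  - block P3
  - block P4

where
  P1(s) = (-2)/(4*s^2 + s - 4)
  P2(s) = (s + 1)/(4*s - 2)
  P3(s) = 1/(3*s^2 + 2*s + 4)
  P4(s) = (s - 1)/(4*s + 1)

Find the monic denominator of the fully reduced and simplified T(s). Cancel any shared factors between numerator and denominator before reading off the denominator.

Step 1: series reduction of P1, P2 = (-s - 1)/(8*s^3 - 2*s^2 - 9*s + 4)
Step 2: parallel reduction of (P1*P2), P3, P4 = (24*s^6 - 14*s^5 + 11*s^4 - 38*s^3 - 81*s^2 + 29*s - 16)/(96*s^6 + 64*s^5 + 14*s^4 - 55*s^3 - 126*s^2 + 36*s + 16)
Step 2 gives the fully reduced T(s), with no common factor left to cancel. The denominator's leading coefficient is 96, so divide each of its coefficients by 96 to get the monic form.

Hence the answer: s^6 + 2*s^5/3 + 7*s^4/48 - 55*s^3/96 - 21*s^2/16 + 3*s/8 + 1/6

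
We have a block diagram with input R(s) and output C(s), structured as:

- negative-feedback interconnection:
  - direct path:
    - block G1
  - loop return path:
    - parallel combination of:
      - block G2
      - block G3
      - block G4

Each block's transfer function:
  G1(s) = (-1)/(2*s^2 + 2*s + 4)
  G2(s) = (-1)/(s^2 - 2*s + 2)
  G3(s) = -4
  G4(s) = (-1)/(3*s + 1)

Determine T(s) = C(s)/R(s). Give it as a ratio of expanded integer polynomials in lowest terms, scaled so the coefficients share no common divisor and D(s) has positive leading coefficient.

Reducing step by step:

Step 1. parallel reduction of G2, G3, G4: (-12*s^3 + 19*s^2 - 17*s - 11)/(3*s^3 - 5*s^2 + 4*s + 2)
Step 2. feedback reduction of G1, (G2+G3+G4) - this is the overall T(s), already in the required normalized form

Answer: (-3*s^3 + 5*s^2 - 4*s - 2)/(6*s^5 - 4*s^4 + 22*s^3 - 27*s^2 + 37*s + 19)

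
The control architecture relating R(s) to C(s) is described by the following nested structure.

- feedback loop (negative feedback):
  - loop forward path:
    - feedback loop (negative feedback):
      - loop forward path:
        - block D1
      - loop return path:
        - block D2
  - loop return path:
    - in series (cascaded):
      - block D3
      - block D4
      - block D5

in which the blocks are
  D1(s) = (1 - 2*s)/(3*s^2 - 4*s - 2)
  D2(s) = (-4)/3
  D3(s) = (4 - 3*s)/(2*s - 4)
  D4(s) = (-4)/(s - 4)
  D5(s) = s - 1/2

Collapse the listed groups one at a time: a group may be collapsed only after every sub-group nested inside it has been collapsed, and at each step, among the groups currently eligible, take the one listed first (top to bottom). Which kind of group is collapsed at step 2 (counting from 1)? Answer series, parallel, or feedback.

Reducing step by step:

Step 1. reduce the feedback loop with forward D1 and return D2
Step 2. cascade D3, D4, D5
Step 3. apply the feedback formula to [D1/(1+D1*D2)], (D3*D4*D5)
Step 2: series.

Answer: series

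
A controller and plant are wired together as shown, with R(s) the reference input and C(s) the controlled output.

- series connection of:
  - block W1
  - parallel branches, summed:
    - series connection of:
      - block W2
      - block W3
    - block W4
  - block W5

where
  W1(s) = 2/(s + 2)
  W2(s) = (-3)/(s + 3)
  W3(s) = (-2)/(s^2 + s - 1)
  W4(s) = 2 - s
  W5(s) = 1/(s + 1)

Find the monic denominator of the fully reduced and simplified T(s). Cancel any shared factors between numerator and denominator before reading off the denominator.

Step 1 - series reduction of W2, W3, giving 6/(s^3 + 4*s^2 + 2*s - 3)
Step 2 - add (W2*W3), W4 (parallel), giving (-s^4 - 2*s^3 + 6*s^2 + 7*s)/(s^3 + 4*s^2 + 2*s - 3)
Step 3 - reduce the series chain W1, ((W2*W3)+W4), W5, giving (-2*s^3 - 2*s^2 + 14*s)/(s^4 + 6*s^3 + 10*s^2 + s - 6)
The result of step 3 is T(s) in lowest terms. Its denominator already has leading coefficient 1, so it is monic as it stands.

Final answer: s^4 + 6*s^3 + 10*s^2 + s - 6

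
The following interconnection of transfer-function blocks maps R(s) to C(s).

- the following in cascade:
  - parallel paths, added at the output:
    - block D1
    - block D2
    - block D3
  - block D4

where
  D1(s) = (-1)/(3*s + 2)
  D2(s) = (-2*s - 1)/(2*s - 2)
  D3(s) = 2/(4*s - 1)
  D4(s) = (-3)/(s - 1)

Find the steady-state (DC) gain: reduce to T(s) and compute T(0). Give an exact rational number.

1. add D1, D2, D3 (parallel) gives (-24*s^3 - 18*s^2 + 5*s - 8)/(24*s^3 - 14*s^2 - 14*s + 4)
2. multiply (D1+D2+D3), D4 (series) gives (72*s^3 + 54*s^2 - 15*s + 24)/(24*s^4 - 38*s^3 + 18*s - 4)
The step-2 result is T(s). Setting s = 0: T(0) = 24/(-4) = -6.

Answer: -6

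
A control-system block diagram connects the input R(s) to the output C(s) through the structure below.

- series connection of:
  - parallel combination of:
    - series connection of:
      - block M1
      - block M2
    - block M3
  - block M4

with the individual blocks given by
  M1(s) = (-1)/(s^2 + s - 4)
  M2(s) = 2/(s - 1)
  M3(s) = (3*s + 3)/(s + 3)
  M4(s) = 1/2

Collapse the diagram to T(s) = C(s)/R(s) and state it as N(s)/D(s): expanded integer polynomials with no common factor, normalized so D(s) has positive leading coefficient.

First reduce the diagram to T(s).

Step 1 - cascade M1, M2 gives (-2)/(s^3 - 5*s + 4)
Step 2 - parallel reduction of (M1*M2), M3 gives (3*s^4 + 3*s^3 - 15*s^2 - 5*s + 6)/(s^4 + 3*s^3 - 5*s^2 - 11*s + 12)
Step 3 - combine ((M1*M2)+M3), M4 in series, which is the overall transfer function T(s) = C(s)/R(s) in lowest terms

Answer: (3*s^4 + 3*s^3 - 15*s^2 - 5*s + 6)/(2*s^4 + 6*s^3 - 10*s^2 - 22*s + 24)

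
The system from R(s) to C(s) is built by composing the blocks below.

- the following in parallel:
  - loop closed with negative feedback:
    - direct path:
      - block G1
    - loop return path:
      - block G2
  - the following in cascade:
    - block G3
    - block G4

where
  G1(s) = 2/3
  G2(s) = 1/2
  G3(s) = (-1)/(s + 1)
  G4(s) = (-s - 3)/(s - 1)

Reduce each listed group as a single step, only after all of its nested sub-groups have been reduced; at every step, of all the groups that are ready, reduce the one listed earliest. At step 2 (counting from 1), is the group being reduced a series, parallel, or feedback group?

Step 1: apply the feedback formula to G1, G2
Step 2: multiply G3, G4 (series)
Step 3: parallel reduction of [G1/(1+G1*G2)], (G3*G4)
At step 2 the group reduced is series.

Answer: series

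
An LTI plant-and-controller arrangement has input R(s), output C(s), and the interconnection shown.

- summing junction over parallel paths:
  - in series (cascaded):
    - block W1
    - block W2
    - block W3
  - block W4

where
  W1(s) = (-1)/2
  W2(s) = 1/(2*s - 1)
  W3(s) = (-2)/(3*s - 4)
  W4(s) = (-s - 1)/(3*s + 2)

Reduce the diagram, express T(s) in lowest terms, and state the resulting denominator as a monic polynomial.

Step 1: multiply W1, W2, W3 (series) = 1/(6*s^2 - 11*s + 4)
Step 2: add (W1*W2*W3), W4 (parallel) = (-6*s^3 + 5*s^2 + 10*s - 2)/(18*s^3 - 21*s^2 - 10*s + 8)
No further cancellation is possible in the step-2 result, so that is T(s). Its denominator becomes monic after dividing by the leading coefficient 18.

Final answer: s^3 - 7*s^2/6 - 5*s/9 + 4/9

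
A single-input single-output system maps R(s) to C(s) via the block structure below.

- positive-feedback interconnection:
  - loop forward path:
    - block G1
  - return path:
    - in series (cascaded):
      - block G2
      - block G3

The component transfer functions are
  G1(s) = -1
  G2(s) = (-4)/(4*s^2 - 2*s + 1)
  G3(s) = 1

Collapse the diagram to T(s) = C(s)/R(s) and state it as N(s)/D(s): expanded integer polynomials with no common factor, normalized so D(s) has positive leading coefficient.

(1) series reduction of G2, G3, giving (-4)/(4*s^2 - 2*s + 1)
(2) apply the feedback formula to G1, (G2*G3) - this is the overall T(s), already in the required normalized form

Final answer: (-4*s^2 + 2*s - 1)/(4*s^2 - 2*s - 3)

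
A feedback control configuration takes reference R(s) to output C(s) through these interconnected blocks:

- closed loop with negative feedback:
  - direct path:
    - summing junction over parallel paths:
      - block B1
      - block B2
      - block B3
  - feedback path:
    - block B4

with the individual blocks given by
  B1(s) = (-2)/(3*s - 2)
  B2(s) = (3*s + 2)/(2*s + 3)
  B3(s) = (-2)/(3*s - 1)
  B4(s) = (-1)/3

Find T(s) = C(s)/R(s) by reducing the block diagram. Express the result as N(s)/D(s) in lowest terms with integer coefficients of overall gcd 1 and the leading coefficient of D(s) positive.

Step 1: combine B1, B2, B3 in parallel -> (27*s^3 - 33*s^2 - 36*s + 22)/(18*s^3 + 9*s^2 - 23*s + 6)
Step 2: collapse the loop ((B1+B2+B3) forward, B4 return): this yields T(s), and no further normalization is needed

Therefore the answer is (81*s^3 - 99*s^2 - 108*s + 66)/(27*s^3 + 60*s^2 - 33*s - 4).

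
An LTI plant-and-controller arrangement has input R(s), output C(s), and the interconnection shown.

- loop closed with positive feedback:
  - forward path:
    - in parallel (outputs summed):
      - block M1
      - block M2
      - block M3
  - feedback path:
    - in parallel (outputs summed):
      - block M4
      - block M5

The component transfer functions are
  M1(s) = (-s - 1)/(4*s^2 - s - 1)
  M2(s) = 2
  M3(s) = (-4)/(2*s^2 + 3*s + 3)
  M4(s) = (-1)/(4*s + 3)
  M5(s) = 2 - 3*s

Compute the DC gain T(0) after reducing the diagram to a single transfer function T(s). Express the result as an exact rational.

The answer is -15/16.

Reasoning:
Step 1 - sum the parallel branches M1, M2, M3 gives (16*s^4 + 18*s^3 - 7*s^2 - 14*s - 5)/(8*s^4 + 10*s^3 + 7*s^2 - 6*s - 3)
Step 2 - sum the parallel branches M4, M5 gives (-12*s^2 - s + 5)/(4*s + 3)
Step 3 - apply the feedback formula to (M1+M2+M3), (M4+M5) gives (64*s^5 + 120*s^4 + 26*s^3 - 77*s^2 - 62*s - 15)/(192*s^6 + 264*s^5 - 82*s^4 - 207*s^3 - 42*s^2 + 35*s + 16)
Evaluating the step-3 result (the overall T(s)) at s = 0 gives T(0) = -15/16.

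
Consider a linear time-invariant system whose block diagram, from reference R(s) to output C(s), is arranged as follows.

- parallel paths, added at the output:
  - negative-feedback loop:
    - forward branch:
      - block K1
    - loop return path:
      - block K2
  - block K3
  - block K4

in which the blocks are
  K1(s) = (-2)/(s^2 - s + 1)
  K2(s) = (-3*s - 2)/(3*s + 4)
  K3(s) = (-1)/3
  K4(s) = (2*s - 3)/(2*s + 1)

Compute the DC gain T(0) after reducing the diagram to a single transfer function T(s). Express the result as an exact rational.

First reduce the diagram to T(s).

Step 1 - collapse the loop (K1 forward, K2 return) gives (-6*s - 8)/(3*s^3 + s^2 + 5*s + 8)
Step 2 - parallel reduction of [K1/(1+K1*K2)], K3, K4 gives (12*s^4 - 26*s^3 - 26*s^2 - 84*s - 104)/(18*s^4 + 15*s^3 + 33*s^2 + 63*s + 24)
That last expression is T(s); at s = 0 only the constant terms survive, so T(0) = -104/24 = -13/3.

Answer: -13/3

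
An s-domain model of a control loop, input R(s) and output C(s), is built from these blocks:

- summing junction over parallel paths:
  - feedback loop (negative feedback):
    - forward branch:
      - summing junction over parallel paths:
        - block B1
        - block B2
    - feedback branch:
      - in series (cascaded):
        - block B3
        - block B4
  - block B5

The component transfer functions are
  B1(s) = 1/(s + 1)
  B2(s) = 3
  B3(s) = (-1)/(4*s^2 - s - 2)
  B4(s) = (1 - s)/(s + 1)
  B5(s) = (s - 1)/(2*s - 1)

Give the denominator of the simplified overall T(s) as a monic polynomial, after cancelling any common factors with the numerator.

[1] combine B1, B2 in parallel -> (3*s + 4)/(s + 1)
[2] combine B3, B4 in series -> (s - 1)/(4*s^3 + 3*s^2 - 3*s - 2)
[3] apply the feedback formula to (B1+B2), (B3*B4) -> (12*s^4 + 25*s^3 + 3*s^2 - 18*s - 8)/(4*s^4 + 7*s^3 + 3*s^2 - 4*s - 6)
[4] parallel reduction of [(B1+B2)/(1+(B1+B2)*(B3*B4))], B5 -> (28*s^5 + 41*s^4 - 23*s^3 - 46*s^2 + 14)/(8*s^5 + 10*s^4 - s^3 - 11*s^2 - 8*s + 6)
That last expression is T(s), already simplified. Scaling its denominator by 1/8 (the reciprocal of the leading coefficient) yields the monic denominator.

Answer: s^5 + 5*s^4/4 - s^3/8 - 11*s^2/8 - s + 3/4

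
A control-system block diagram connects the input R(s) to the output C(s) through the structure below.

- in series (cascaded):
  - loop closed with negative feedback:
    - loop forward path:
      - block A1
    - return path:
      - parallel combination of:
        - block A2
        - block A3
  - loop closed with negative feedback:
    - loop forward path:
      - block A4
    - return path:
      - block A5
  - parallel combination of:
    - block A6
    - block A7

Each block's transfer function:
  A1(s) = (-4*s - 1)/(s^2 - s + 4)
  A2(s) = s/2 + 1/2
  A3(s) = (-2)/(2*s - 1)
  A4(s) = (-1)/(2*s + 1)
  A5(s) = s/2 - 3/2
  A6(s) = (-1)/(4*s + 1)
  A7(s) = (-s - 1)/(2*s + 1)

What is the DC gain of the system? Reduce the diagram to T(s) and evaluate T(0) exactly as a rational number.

Step 1. reduce the parallel group A2, A3: (2*s^2 + s - 5)/(4*s - 2)
Step 2. feedback reduction of A1, (A2+A3): (16*s^2 - 4*s - 2)/(4*s^3 + 12*s^2 - 37*s + 3)
Step 3. collapse the loop (A4 forward, A5 return): (-2)/(3*s + 5)
Step 4. combine A6, A7 in parallel: (-4*s^2 - 7*s - 2)/(8*s^2 + 6*s + 1)
Step 5. multiply [A1/(1+A1*(A2+A3))], [A4/(1+A4*A5)], (A6+A7) (series): (32*s^3 + 40*s^2 - 12*s - 8)/(24*s^5 + 124*s^4 - 46*s^3 - 403*s^2 - 146*s + 15)
Evaluating the step-5 result (the overall T(s)) at s = 0 gives T(0) = -8/15.

Therefore the answer is -8/15.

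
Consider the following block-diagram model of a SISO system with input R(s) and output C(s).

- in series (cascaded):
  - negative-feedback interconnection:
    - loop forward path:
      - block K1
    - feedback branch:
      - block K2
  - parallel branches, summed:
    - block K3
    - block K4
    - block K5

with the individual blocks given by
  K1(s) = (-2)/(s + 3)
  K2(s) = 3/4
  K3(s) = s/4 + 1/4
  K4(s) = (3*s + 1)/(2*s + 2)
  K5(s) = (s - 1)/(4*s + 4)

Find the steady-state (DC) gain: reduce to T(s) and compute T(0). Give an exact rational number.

First reduce the diagram to T(s).

[1] apply the feedback formula to K1, K2, giving (-4)/(2*s + 3)
[2] reduce the parallel group K3, K4, K5, giving (s^2 + 9*s + 2)/(4*s + 4)
[3] combine [K1/(1+K1*K2)], (K3+K4+K5) in series, giving (-s^2 - 9*s - 2)/(2*s^2 + 5*s + 3)
Evaluating the step-3 result (the overall T(s)) at s = 0 gives T(0) = -2/3.

Answer: -2/3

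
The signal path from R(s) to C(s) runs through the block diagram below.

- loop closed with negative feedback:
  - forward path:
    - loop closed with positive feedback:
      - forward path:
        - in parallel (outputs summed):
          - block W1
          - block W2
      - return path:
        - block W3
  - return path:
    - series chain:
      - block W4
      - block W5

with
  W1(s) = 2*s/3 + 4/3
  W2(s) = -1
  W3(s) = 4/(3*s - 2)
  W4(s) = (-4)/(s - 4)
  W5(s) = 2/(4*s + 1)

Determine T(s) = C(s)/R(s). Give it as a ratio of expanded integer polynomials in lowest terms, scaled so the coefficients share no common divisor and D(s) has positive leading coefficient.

The answer is (24*s^4 - 94*s^3 - 17*s^2 + 34*s + 8)/(4*s^3 - 103*s^2 + 154*s + 56).

Reasoning:
[1] reduce the parallel group W1, W2 -> 2*s/3 + 1/3
[2] close the feedback loop around (W1+W2), W3 -> (6*s^2 - s - 2)/(s - 10)
[3] multiply W4, W5 (series) -> (-8)/(4*s^2 - 15*s - 4)
[4] close the feedback loop around [(W1+W2)/(1-(W1+W2)*W3)], (W4*W5); the result is T(s) itself (integer coefficients, no common factor, positive leading denominator coefficient)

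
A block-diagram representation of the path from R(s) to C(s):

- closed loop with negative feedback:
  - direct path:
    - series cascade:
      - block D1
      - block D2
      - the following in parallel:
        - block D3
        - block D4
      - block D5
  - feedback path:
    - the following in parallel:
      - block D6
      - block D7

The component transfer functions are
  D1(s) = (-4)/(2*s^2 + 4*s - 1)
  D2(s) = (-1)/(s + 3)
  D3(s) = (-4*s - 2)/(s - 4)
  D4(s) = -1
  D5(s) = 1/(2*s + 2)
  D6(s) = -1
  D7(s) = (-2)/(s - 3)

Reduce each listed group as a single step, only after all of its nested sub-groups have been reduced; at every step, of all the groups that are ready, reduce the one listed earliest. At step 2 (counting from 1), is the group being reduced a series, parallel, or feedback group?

Step 1. add D3, D4 (parallel)
Step 2. series reduction of D1, D2, (D3+D4), D5
Step 3. combine D6, D7 in parallel
Step 4. apply the feedback formula to (D1*D2*(D3+D4)*D5), (D6+D7)
The group at step 2 is a series group.

Hence the answer: series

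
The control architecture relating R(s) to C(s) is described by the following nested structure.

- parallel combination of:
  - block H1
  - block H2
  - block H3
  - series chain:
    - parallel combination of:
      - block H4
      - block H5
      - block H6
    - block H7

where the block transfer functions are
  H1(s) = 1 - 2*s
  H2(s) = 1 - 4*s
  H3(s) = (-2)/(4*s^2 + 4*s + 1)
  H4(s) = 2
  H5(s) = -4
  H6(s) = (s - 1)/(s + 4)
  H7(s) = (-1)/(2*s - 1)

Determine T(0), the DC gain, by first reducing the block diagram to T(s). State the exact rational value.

1. combine H4, H5, H6 in parallel: (-s - 9)/(s + 4)
2. reduce the series chain (H4+H5+H6), H7: (s + 9)/(2*s^2 + 7*s - 4)
3. add H1, H2, H3, ((H4+H5+H6)*H7) (parallel): (-48*s^5 - 200*s^4 - 8*s^3 + 118*s^2 + 29*s + 9)/(8*s^4 + 36*s^3 + 14*s^2 - 9*s - 4)
DC gain: substitute s = 0 into T(s) from step 3: T(0) = 9/(-4) = -9/4.

Therefore the answer is -9/4.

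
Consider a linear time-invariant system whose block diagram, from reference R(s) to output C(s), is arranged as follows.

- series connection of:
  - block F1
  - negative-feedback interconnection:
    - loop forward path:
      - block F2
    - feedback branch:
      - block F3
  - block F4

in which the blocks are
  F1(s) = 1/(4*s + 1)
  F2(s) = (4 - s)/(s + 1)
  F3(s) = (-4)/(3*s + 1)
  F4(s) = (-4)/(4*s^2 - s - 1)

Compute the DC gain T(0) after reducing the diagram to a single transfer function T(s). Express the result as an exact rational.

The answer is -16/15.

Reasoning:
1. apply the feedback formula to F2, F3 gives (-3*s^2 + 11*s + 4)/(3*s^2 + 8*s - 15)
2. series reduction of F1, [F2/(1+F2*F3)], F4 gives (12*s^2 - 44*s - 16)/(48*s^5 + 128*s^4 - 255*s^3 - 43*s^2 + 67*s + 15)
The step-2 result is T(s). Setting s = 0: T(0) = -16/15.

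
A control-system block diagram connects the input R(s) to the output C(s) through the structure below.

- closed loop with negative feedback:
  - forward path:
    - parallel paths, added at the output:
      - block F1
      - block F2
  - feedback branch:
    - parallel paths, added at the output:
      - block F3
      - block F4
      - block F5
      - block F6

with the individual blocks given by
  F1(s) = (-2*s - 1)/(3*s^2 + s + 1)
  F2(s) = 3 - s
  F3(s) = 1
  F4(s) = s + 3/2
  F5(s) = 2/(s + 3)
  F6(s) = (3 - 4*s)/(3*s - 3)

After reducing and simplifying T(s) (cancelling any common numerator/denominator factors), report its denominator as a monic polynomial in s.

1. parallel reduction of F1, F2, giving (-3*s^3 + 8*s^2 + 2)/(3*s^2 + s + 1)
2. reduce the parallel group F3, F4, F5, F6, giving (6*s^3 + 19*s^2 + 6*s - 39)/(6*s^2 + 12*s - 18)
3. apply the feedback formula to (F1+F2), (F3+F4+F5+F6), giving (18*s^5 - 12*s^4 - 150*s^3 + 132*s^2 - 24*s + 36)/(18*s^6 + 9*s^5 - 152*s^4 - 219*s^3 + 310*s^2 - 6*s + 96)
That last expression is T(s), already simplified. Scaling its denominator by 1/18 (the reciprocal of the leading coefficient) yields the monic denominator.

Answer: s^6 + s^5/2 - 76*s^4/9 - 73*s^3/6 + 155*s^2/9 - s/3 + 16/3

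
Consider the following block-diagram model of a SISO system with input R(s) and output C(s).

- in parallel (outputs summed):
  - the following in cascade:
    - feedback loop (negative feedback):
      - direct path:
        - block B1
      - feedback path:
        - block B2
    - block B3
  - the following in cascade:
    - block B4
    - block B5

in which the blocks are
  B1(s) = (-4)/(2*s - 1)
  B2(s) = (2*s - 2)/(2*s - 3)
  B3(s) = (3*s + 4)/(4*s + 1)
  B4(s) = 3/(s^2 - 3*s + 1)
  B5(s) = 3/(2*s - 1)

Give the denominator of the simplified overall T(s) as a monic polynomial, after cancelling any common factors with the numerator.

Reducing step by step:

Step 1. feedback reduction of B1, B2: (12 - 8*s)/(4*s^2 - 16*s + 11)
Step 2. reduce the series chain [B1/(1+B1*B2)], B3: (-24*s^2 + 4*s + 48)/(16*s^3 - 60*s^2 + 28*s + 11)
Step 3. reduce the series chain B4, B5: 9/(2*s^3 - 7*s^2 + 5*s - 1)
Step 4. combine ([B1/(1+B1*B2)]*B3), (B4*B5) in parallel: (-48*s^5 + 176*s^4 + 92*s^3 - 832*s^2 + 488*s + 51)/(32*s^6 - 232*s^5 + 556*s^4 - 490*s^3 + 123*s^2 + 27*s - 11)
T(s) is the step-4 result (common factors already cancelled). Leading coefficient of the denominator: 32. Divide through by 32 for the monic polynomial.

Answer: s^6 - 29*s^5/4 + 139*s^4/8 - 245*s^3/16 + 123*s^2/32 + 27*s/32 - 11/32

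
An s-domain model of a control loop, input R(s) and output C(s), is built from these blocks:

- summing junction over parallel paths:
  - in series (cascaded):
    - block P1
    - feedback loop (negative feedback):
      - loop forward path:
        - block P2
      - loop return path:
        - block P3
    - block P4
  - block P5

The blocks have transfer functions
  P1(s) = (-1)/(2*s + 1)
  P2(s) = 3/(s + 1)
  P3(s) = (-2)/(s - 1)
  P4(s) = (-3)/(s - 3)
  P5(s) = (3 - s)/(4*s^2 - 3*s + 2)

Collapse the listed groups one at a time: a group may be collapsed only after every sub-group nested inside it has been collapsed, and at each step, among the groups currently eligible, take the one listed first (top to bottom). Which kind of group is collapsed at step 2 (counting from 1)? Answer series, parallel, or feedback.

Step 1. collapse the loop (P2 forward, P3 return)
Step 2. cascade P1, [P2/(1+P2*P3)], P4
Step 3. add (P1*[P2/(1+P2*P3)]*P4), P5 (parallel)
The group at step 2 is a series group.

Hence the answer: series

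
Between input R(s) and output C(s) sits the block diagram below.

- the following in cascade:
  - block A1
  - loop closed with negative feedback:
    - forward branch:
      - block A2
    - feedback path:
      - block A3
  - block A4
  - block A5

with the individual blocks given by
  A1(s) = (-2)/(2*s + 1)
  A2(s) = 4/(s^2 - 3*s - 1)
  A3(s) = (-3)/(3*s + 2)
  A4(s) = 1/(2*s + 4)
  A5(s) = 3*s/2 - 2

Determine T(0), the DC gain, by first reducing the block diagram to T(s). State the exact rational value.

Step 1. apply the feedback formula to A2, A3 -> (12*s + 8)/(3*s^3 - 7*s^2 - 9*s - 14)
Step 2. reduce the series chain A1, [A2/(1+A2*A3)], A4, A5 -> (-18*s^2 + 12*s + 16)/(6*s^5 + s^4 - 47*s^3 - 87*s^2 - 88*s - 28)
DC gain: substitute s = 0 into T(s) from step 2: T(0) = 16/(-28) = -4/7.

Therefore the answer is -4/7.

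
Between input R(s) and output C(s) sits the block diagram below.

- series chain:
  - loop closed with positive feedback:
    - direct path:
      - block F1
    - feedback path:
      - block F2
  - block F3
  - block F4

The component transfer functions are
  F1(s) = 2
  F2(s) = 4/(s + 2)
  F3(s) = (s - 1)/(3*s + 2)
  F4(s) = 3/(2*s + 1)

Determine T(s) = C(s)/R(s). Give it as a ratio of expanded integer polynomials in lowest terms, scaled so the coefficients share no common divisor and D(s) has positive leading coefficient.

[1] apply the feedback formula to F1, F2: (2*s + 4)/(s - 6)
[2] reduce the series chain [F1/(1-F1*F2)], F3, F4; the result is T(s) itself (integer coefficients, no common factor, positive leading denominator coefficient)

Answer: (6*s^2 + 6*s - 12)/(6*s^3 - 29*s^2 - 40*s - 12)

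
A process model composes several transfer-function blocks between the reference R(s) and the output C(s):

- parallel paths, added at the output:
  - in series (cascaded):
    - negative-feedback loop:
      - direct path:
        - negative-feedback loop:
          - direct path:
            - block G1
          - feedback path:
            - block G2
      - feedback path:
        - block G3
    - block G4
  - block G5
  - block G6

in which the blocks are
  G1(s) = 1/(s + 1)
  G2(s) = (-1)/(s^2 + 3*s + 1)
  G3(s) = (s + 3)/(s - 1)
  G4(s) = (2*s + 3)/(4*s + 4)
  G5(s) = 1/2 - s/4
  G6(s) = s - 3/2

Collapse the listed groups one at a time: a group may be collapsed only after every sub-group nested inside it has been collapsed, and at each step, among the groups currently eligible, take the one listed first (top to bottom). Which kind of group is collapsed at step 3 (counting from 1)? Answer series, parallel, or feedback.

The answer is series.

Reasoning:
Step 1: reduce the feedback loop with forward G1 and return G2
Step 2: reduce the feedback loop with forward [G1/(1+G1*G2)] and return G3
Step 3: multiply [[G1/(1+G1*G2)]/(1+[G1/(1+G1*G2)]*G3)], G4 (series)
Step 4: combine ([[G1/(1+G1*G2)]/(1+[G1/(1+G1*G2)]*G3)]*G4), G5, G6 in parallel
At step 3 the group reduced is series.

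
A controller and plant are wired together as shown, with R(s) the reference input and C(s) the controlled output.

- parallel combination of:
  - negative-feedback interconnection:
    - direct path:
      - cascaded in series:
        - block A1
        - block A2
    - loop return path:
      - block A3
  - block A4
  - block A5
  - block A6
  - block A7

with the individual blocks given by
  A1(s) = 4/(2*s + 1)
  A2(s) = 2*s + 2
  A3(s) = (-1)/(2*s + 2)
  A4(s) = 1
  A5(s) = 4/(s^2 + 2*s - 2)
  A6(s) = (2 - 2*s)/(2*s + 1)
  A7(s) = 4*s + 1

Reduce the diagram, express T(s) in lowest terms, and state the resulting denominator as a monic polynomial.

The answer is s^4 + s^3 - 19*s^2/4 + s/2 + 3/2.

Reasoning:
1. multiply A1, A2 (series) gives (8*s + 8)/(2*s + 1)
2. collapse the loop ((A1*A2) forward, A3 return) gives (8*s + 8)/(2*s - 3)
3. add [(A1*A2)/(1+(A1*A2)*A3)], A4, A5, A6, A7 (parallel) gives (16*s^5 + 36*s^4 - 10*s^3 + 32*s^2 - 52*s - 4)/(4*s^4 + 4*s^3 - 19*s^2 + 2*s + 6)
Step 3 gives the fully reduced T(s), with no common factor left to cancel. The denominator's leading coefficient is 4, so divide each of its coefficients by 4 to get the monic form.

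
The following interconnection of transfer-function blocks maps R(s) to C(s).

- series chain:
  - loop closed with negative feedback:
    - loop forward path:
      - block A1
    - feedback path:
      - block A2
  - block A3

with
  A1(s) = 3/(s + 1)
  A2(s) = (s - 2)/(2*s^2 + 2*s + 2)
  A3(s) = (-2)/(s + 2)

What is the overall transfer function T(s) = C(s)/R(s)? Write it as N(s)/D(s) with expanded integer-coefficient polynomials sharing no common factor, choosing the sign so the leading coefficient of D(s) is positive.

Step 1. collapse the loop (A1 forward, A2 return) = (6*s^2 + 6*s + 6)/(2*s^3 + 4*s^2 + 7*s - 4)
Step 2. reduce the series chain [A1/(1+A1*A2)], A3, which is the overall transfer function T(s) = C(s)/R(s) in lowest terms

Answer: (-12*s^2 - 12*s - 12)/(2*s^4 + 8*s^3 + 15*s^2 + 10*s - 8)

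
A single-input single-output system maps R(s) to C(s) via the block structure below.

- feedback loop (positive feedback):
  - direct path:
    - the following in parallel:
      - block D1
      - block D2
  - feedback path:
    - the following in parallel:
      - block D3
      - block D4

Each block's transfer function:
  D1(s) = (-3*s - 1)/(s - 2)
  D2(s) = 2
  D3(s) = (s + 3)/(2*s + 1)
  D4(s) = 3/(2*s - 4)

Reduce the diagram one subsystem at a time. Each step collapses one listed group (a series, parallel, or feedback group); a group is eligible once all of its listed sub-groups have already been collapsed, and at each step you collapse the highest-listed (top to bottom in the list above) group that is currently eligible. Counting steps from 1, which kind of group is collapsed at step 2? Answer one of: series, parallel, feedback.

The answer is parallel.

Reasoning:
[1] sum the parallel branches D1, D2
[2] add D3, D4 (parallel)
[3] collapse the loop ((D1+D2) forward, (D3+D4) return)
At step 2 the group reduced is parallel.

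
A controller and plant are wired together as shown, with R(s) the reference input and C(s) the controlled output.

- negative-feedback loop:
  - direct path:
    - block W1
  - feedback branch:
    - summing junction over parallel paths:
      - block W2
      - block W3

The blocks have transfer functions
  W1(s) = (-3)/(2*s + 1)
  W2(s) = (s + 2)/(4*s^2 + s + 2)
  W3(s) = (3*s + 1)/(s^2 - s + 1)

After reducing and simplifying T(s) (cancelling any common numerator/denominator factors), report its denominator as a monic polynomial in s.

Reducing step by step:

Step 1. add W2, W3 (parallel); result (13*s^3 + 8*s^2 + 6*s + 4)/(4*s^4 - 3*s^3 + 5*s^2 - s + 2)
Step 2. apply the feedback formula to W1, (W2+W3); result (-12*s^4 + 9*s^3 - 15*s^2 + 3*s - 6)/(8*s^5 - 2*s^4 - 32*s^3 - 21*s^2 - 15*s - 10)
The result of step 2 is T(s) in lowest terms. Its denominator has leading coefficient 8; dividing the denominator through by 8 makes it monic.

Answer: s^5 - s^4/4 - 4*s^3 - 21*s^2/8 - 15*s/8 - 5/4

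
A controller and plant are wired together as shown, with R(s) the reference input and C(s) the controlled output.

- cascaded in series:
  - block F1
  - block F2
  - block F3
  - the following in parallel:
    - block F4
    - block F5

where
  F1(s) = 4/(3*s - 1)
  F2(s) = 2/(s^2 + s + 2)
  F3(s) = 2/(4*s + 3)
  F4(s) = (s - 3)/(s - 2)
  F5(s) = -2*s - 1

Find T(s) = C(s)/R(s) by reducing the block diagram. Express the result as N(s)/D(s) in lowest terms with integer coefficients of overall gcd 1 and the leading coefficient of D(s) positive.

(1) combine F4, F5 in parallel -> (-2*s^2 + 4*s - 1)/(s - 2)
(2) combine F1, F2, F3, (F4+F5) in series, which is the overall transfer function T(s) = C(s)/R(s) in lowest terms

Final answer: (-32*s^2 + 64*s - 16)/(12*s^5 - 7*s^4 - 8*s^3 - 45*s^2 - 20*s + 12)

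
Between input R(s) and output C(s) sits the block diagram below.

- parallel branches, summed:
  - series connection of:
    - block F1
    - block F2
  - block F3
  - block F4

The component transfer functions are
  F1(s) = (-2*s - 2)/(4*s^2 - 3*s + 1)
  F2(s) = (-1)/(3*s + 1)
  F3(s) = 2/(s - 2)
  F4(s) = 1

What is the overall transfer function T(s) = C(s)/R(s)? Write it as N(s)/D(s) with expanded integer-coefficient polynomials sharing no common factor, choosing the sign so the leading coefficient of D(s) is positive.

The answer is (12*s^4 - 5*s^3 + 2*s^2 - s - 4)/(12*s^4 - 29*s^3 + 10*s^2 + s - 2).

Reasoning:
1. cascade F1, F2 gives (2*s + 2)/(12*s^3 - 5*s^2 + 1)
2. sum the parallel branches (F1*F2), F3, F4, which is the overall transfer function T(s) = C(s)/R(s) in lowest terms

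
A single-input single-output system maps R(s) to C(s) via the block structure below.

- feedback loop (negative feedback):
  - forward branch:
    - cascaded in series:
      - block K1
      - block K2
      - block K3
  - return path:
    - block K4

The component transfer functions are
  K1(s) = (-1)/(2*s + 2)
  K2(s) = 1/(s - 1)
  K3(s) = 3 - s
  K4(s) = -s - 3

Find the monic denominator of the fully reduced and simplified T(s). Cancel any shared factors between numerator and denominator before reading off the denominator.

1. series reduction of K1, K2, K3; result (s - 3)/(2*s^2 - 2)
2. apply the feedback formula to (K1*K2*K3), K4; result (s - 3)/(s^2 + 7)
T(s) is the step-2 result (common factors already cancelled). Leading coefficient of the denominator: 1, so no rescaling is needed.

Final answer: s^2 + 7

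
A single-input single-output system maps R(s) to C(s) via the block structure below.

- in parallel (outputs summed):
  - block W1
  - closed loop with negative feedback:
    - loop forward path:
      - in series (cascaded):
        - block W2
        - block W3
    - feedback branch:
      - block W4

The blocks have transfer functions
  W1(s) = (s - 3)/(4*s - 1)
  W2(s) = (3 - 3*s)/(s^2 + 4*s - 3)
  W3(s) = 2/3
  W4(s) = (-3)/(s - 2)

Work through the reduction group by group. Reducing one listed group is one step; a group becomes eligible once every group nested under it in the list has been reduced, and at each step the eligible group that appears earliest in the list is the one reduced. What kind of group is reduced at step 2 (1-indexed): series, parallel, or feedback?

Step 1: multiply W2, W3 (series)
Step 2: reduce the feedback loop with forward (W2*W3) and return W4
Step 3: parallel reduction of W1, [(W2*W3)/(1+(W2*W3)*W4)]
So the answer for step 2 is feedback.

Hence the answer: feedback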